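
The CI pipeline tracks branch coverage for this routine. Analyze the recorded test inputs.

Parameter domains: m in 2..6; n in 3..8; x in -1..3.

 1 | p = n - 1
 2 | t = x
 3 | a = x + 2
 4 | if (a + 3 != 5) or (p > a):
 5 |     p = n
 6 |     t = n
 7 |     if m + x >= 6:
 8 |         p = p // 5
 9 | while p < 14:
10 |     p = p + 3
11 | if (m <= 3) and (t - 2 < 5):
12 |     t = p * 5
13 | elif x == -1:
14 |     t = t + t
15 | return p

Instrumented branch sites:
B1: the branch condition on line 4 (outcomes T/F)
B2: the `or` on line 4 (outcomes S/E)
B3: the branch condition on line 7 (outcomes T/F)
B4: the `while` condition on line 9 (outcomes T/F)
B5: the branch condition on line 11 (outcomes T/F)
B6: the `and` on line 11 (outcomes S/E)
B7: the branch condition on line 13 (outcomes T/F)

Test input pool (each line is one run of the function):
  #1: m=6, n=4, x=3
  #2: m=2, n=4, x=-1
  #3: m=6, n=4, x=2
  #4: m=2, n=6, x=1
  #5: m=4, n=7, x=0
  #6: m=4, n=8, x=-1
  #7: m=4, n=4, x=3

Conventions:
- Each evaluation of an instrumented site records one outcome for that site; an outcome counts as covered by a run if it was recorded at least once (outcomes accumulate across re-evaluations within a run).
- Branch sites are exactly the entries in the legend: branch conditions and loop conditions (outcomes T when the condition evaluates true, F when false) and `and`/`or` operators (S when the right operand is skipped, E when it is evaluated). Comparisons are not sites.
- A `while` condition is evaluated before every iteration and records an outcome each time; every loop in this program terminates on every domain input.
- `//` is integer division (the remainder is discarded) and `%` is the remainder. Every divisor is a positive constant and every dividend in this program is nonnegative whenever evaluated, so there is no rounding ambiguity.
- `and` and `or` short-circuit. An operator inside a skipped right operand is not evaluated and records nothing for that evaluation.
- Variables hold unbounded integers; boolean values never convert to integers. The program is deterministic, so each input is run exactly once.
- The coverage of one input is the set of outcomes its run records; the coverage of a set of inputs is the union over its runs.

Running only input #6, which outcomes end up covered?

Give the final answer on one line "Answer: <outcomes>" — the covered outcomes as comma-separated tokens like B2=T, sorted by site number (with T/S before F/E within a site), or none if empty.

Simulating input #6 (m=4, n=8, x=-1) step by step:
  B2->S, B1->T, B3->F, B4->T, B4->T, B4->F, B6->S, B5->F, B7->T
as a set, this run covers: B1=T, B2=S, B3=F, B4=T, B4=F, B5=F, B6=S, B7=T

Answer: B1=T, B2=S, B3=F, B4=T, B4=F, B5=F, B6=S, B7=T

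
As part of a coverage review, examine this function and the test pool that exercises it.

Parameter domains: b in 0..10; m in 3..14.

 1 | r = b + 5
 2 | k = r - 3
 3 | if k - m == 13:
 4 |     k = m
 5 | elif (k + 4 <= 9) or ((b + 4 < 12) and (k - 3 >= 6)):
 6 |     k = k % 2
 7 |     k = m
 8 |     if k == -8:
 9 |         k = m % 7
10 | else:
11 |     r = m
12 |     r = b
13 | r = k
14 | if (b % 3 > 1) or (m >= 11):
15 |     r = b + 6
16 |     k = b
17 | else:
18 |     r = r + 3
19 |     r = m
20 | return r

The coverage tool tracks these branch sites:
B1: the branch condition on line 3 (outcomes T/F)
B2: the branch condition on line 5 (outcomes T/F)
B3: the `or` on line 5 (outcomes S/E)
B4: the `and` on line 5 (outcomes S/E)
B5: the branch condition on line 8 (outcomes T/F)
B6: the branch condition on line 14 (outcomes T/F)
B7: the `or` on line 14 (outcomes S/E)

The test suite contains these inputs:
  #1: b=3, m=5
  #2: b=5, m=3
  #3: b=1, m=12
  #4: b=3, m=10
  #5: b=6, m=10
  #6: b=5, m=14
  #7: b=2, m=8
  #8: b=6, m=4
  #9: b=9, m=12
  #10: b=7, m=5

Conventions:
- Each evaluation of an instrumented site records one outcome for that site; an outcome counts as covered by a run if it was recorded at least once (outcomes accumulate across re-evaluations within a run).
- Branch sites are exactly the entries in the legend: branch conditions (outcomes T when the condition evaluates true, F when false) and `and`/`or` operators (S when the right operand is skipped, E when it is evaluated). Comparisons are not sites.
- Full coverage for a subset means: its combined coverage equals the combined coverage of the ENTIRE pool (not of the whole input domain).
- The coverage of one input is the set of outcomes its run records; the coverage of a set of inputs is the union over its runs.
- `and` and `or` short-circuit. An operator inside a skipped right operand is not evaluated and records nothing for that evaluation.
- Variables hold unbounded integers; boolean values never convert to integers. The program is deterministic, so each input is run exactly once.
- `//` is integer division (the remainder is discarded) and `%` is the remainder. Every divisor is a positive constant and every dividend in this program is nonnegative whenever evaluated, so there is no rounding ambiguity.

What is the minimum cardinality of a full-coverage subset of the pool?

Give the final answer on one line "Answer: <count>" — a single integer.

input #1 (b=3, m=5): covers B1=F, B2=T, B3=S, B5=F, B6=F, B7=E
input #2 (b=5, m=3): covers B1=F, B2=F, B3=E, B4=E, B6=T, B7=S
input #3 (b=1, m=12): covers B1=F, B2=T, B3=S, B5=F, B6=T, B7=E
input #4 (b=3, m=10): covers B1=F, B2=T, B3=S, B5=F, B6=F, B7=E
input #5 (b=6, m=10): covers B1=F, B2=F, B3=E, B4=E, B6=F, B7=E
input #6 (b=5, m=14): covers B1=F, B2=F, B3=E, B4=E, B6=T, B7=S
input #7 (b=2, m=8): covers B1=F, B2=T, B3=S, B5=F, B6=T, B7=S
input #8 (b=6, m=4): covers B1=F, B2=F, B3=E, B4=E, B6=F, B7=E
input #9 (b=9, m=12): covers B1=F, B2=F, B3=E, B4=S, B6=T, B7=E
input #10 (b=7, m=5): covers B1=F, B2=T, B3=E, B4=E, B5=F, B6=F, B7=E
the full pool covers 12 outcomes: B1=F, B2=T, B2=F, B3=S, B3=E, B4=S, B4=E, B5=F, B6=T, B6=F, B7=S, B7=E
checked all size-1 subsets: none covers 12 outcomes (max 7/12)
checked all size-2 subsets: none covers 12 outcomes (max 11/12)
at size 3, {1, 2, 9} reaches all 12 outcomes; every lexicographically earlier size-3 subset fails

Answer: 3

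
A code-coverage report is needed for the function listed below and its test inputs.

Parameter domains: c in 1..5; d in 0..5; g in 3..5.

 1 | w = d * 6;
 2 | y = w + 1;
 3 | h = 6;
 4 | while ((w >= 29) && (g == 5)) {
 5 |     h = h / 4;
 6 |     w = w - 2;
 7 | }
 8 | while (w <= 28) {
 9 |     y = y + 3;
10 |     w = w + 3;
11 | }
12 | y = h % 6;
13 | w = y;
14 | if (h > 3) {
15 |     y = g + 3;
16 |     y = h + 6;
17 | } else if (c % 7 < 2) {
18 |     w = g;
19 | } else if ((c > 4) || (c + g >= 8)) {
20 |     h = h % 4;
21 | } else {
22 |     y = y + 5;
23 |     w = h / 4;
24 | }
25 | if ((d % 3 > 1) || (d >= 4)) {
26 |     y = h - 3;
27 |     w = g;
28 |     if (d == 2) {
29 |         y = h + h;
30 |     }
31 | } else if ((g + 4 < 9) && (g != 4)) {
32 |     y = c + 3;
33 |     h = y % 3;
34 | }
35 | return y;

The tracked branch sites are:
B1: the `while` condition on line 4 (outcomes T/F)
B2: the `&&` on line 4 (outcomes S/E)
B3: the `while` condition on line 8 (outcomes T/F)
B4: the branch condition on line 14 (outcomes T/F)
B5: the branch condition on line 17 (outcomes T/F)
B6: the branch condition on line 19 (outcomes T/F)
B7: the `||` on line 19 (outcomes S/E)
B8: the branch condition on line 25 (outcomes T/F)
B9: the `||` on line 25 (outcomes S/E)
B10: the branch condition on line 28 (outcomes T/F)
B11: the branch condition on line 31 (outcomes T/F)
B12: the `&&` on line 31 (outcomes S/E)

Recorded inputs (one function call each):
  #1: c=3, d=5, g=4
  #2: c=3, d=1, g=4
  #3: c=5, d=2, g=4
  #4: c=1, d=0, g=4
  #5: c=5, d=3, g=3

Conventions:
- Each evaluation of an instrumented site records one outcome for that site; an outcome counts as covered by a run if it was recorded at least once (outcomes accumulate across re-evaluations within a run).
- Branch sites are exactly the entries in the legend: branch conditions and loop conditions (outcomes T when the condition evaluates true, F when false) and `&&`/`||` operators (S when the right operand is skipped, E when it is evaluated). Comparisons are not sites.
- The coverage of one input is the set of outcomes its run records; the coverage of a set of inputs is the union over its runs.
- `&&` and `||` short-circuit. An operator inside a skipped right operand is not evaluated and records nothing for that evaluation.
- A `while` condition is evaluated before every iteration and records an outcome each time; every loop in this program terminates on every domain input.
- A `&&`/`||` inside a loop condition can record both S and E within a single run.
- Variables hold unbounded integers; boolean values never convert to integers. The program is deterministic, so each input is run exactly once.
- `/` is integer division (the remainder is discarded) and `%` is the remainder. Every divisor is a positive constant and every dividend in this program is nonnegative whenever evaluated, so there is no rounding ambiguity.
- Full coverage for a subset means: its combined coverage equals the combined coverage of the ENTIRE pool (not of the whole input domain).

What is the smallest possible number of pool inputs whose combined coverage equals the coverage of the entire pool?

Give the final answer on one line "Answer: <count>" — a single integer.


input #1, c=3, d=5, g=4: events B2->E, B1->F, B3->F, B4->T, B9->S, B8->T, B10->F; outcomes B1=F, B2=E, B3=F, B4=T, B8=T, B9=S, B10=F
input #2, c=3, d=1, g=4: events B2->S, B1->F, B3->T, B3->T, B3->T, B3->T, B3->T, B3->T, B3->T, B3->T, B3->F, B4->T, B9->E, B8->F, ...; outcomes B1=F, B2=S, B3=T, B3=F, B4=T, B8=F, B9=E, B11=F, B12=E
input #3, c=5, d=2, g=4: events B2->S, B1->F, B3->T, B3->T, B3->T, B3->T, B3->T, B3->T, B3->F, B4->T, B9->S, B8->T, B10->T; outcomes B1=F, B2=S, B3=T, B3=F, B4=T, B8=T, B9=S, B10=T
input #4, c=1, d=0, g=4: events B2->S, B1->F, B3->T, B3->T, B3->T, B3->T, B3->T, B3->T, B3->T, B3->T, B3->T, B3->T, B3->F, B4->T, ...; outcomes B1=F, B2=S, B3=T, B3=F, B4=T, B8=F, B9=E, B11=F, B12=E
input #5, c=5, d=3, g=3: events B2->S, B1->F, B3->T, B3->T, B3->T, B3->T, B3->F, B4->T, B9->E, B8->F, B12->E, B11->T; outcomes B1=F, B2=S, B3=T, B3=F, B4=T, B8=F, B9=E, B11=T, B12=E
pool-wide coverage (15 outcomes): B1=F, B2=S, B2=E, B3=T, B3=F, B4=T, B8=T, B8=F, B9=S, B9=E, B10=T, B10=F, B11=T, B11=F, B12=E
every size-1 subset falls short of the 15 outcomes (best: 9/15)
every size-2 subset falls short of the 15 outcomes (best: 13/15)
every size-3 subset falls short of the 15 outcomes (best: 14/15)
inputs {1, 2, 3, 5} (size 4) cover everything; no size-4 subset with a lexicographically smaller index list covers all 15
Answer: 4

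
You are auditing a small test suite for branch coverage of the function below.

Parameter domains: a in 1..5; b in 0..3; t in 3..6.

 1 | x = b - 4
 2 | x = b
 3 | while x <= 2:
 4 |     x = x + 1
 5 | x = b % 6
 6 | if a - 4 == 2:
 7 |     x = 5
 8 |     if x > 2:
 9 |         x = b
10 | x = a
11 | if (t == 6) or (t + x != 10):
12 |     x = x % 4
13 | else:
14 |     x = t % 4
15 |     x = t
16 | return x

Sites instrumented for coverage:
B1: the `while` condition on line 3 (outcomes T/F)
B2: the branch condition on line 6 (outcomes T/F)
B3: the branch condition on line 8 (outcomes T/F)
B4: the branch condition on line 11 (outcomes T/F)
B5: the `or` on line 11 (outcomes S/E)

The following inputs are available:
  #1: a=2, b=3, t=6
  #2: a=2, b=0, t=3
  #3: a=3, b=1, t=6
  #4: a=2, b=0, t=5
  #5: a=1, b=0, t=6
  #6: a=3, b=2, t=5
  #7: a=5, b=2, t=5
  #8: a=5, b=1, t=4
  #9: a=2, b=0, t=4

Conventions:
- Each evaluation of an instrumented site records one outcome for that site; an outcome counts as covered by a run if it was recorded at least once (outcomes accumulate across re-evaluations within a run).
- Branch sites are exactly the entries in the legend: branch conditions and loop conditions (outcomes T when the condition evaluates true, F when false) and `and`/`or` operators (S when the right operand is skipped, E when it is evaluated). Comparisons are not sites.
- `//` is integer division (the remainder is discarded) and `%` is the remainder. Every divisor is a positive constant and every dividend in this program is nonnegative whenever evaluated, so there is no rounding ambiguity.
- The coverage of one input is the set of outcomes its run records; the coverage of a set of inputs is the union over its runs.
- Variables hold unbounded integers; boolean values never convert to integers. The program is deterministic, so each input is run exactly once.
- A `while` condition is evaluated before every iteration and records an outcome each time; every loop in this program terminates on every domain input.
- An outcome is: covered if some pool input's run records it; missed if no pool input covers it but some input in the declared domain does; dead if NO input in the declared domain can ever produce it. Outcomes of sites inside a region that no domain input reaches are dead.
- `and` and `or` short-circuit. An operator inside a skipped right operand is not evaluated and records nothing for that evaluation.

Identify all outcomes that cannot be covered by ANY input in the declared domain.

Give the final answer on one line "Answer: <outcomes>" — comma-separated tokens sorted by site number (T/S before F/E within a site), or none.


running all 80 domain inputs and tallying outcomes:
  B2=T: no domain input ever produces it -> dead
  B3=T: no domain input ever produces it -> dead
  B3=F: no domain input ever produces it -> dead
  reachable outcomes have witnesses, e.g. B1=T (e.g. a=1, b=0, t=3), B1=F (e.g. a=1, b=0, t=3), B2=F (e.g. a=1, b=0, t=3), B4=T (e.g. a=1, b=0, t=3)
Answer: B2=T, B3=T, B3=F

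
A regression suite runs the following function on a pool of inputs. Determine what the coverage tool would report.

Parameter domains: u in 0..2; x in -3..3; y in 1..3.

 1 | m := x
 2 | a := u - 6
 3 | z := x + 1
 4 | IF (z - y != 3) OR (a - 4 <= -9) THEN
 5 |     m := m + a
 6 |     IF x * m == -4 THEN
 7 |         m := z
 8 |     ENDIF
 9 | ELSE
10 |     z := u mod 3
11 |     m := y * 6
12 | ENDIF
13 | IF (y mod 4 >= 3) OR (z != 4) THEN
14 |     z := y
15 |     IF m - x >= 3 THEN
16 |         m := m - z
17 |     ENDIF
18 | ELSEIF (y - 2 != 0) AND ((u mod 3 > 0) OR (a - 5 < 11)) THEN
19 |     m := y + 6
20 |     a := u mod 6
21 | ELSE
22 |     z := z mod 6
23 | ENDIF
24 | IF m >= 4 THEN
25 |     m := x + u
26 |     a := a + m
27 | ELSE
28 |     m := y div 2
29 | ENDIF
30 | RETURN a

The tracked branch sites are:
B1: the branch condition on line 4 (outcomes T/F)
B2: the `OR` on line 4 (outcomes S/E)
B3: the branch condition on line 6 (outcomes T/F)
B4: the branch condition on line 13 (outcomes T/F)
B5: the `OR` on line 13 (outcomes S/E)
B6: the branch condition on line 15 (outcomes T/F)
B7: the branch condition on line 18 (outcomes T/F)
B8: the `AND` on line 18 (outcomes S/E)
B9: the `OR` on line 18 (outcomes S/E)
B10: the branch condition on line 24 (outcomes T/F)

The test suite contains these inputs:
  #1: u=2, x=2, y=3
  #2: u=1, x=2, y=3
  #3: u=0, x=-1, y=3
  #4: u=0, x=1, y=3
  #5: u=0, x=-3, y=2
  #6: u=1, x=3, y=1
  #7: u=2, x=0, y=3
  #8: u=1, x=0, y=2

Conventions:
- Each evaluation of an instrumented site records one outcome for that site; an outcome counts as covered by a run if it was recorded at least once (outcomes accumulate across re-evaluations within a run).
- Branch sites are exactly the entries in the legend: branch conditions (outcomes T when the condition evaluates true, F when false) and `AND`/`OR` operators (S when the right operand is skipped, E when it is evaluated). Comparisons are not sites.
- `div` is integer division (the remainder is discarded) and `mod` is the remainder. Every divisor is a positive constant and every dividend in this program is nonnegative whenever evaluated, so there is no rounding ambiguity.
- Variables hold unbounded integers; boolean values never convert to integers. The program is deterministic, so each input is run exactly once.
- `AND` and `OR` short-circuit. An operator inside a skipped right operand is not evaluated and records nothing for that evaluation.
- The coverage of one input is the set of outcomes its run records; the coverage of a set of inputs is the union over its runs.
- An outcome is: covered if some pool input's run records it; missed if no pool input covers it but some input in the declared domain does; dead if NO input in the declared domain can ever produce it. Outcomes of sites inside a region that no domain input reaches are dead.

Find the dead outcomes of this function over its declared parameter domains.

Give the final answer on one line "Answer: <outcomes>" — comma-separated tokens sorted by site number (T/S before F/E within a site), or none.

checking every outcome against all 63 domain inputs:
  reachable outcomes have witnesses, e.g. B1=T (e.g. u=0, x=-3, y=1), B1=F (e.g. u=2, x=3, y=1), B2=S (e.g. u=0, x=-3, y=1), B2=E (e.g. u=0, x=3, y=1)

Answer: none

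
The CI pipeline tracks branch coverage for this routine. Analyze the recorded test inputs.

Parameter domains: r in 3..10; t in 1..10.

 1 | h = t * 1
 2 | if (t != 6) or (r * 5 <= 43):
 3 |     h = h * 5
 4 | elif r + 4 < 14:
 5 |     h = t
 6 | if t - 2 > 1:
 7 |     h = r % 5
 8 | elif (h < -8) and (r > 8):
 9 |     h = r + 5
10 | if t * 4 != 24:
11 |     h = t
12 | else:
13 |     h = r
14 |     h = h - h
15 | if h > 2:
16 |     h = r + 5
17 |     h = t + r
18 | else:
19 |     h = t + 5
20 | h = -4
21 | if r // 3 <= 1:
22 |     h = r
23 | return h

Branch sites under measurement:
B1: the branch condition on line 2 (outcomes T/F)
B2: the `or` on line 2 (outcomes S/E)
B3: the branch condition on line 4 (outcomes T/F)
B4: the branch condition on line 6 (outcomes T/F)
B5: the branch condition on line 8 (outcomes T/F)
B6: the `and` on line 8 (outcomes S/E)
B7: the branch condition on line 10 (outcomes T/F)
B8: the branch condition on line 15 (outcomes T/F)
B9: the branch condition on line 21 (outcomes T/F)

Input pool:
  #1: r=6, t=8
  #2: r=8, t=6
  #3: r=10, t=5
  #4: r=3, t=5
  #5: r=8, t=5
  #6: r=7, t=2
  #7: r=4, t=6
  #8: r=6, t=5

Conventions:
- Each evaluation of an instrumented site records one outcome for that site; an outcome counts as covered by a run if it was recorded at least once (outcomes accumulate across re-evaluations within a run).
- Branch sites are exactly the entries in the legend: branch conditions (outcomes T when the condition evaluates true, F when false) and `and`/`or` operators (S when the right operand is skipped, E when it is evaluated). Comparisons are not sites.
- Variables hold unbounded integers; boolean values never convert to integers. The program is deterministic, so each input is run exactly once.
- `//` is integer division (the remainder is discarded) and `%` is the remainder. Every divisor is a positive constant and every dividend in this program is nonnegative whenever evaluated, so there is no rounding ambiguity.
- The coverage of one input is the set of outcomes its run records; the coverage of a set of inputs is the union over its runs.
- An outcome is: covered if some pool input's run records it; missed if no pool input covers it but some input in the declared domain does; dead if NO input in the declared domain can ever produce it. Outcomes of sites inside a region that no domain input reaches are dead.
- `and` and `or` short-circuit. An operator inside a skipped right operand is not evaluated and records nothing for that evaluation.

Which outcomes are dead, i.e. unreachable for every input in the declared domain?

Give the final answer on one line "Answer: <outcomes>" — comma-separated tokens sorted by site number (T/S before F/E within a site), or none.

sweeping the full domain (80 inputs) for each outcome:
  B5=T: unreachable across the whole domain -> dead
  B6=E: unreachable across the whole domain -> dead
  reachable outcomes have witnesses, e.g. B1=T (e.g. r=3, t=1), B1=F (e.g. r=9, t=6), B2=S (e.g. r=3, t=1), B2=E (e.g. r=3, t=6)

Answer: B5=T, B6=E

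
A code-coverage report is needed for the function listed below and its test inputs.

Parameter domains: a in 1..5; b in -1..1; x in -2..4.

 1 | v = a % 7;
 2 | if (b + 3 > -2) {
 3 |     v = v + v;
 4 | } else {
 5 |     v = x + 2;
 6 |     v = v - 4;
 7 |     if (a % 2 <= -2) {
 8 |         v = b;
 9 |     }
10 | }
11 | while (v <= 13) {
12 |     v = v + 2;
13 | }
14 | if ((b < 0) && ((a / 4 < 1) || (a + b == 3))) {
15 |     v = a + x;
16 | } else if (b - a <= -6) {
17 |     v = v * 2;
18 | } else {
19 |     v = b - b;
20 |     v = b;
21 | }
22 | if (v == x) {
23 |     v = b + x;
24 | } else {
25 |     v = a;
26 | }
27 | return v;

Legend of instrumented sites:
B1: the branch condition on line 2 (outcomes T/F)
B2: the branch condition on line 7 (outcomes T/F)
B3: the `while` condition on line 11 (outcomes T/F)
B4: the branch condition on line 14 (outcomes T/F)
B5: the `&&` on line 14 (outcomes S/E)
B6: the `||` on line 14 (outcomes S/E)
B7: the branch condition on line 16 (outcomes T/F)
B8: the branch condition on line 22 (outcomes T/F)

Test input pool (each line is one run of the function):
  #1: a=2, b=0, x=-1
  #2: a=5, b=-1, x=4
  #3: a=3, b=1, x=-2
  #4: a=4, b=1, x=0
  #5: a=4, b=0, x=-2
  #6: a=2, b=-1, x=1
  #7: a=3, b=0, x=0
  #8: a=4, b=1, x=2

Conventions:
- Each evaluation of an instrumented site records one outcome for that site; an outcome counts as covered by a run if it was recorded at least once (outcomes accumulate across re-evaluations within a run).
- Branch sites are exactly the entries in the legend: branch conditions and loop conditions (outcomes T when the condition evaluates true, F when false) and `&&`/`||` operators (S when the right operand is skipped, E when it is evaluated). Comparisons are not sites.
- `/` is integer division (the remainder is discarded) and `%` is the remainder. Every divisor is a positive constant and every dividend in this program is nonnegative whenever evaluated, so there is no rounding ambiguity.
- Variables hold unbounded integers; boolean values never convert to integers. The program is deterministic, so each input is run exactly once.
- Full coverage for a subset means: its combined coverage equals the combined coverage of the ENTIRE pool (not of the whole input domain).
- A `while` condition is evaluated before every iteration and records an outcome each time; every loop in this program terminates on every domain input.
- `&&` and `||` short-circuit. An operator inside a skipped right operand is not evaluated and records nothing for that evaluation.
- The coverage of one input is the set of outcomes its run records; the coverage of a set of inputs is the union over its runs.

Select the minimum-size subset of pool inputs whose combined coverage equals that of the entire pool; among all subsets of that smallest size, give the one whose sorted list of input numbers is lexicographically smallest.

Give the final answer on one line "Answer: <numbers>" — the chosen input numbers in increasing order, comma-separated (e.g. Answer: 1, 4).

test 1 (a=2, b=0, x=-1) fires B1->T, B3->T, B3->T, B3->T, B3->T, B3->T, B3->F, B5->S, B4->F, B7->F, B8->F; hits B1=T, B3=T, B3=F, B4=F, B5=S, B7=F, B8=F
test 2 (a=5, b=-1, x=4) fires B1->T, B3->T, B3->T, B3->F, B5->E, B6->E, B4->F, B7->T, B8->F; hits B1=T, B3=T, B3=F, B4=F, B5=E, B6=E, B7=T, B8=F
test 3 (a=3, b=1, x=-2) fires B1->T, B3->T, B3->T, B3->T, B3->T, B3->F, B5->S, B4->F, B7->F, B8->F; hits B1=T, B3=T, B3=F, B4=F, B5=S, B7=F, B8=F
test 4 (a=4, b=1, x=0) fires B1->T, B3->T, B3->T, B3->T, B3->F, B5->S, B4->F, B7->F, B8->F; hits B1=T, B3=T, B3=F, B4=F, B5=S, B7=F, B8=F
test 5 (a=4, b=0, x=-2) fires B1->T, B3->T, B3->T, B3->T, B3->F, B5->S, B4->F, B7->F, B8->F; hits B1=T, B3=T, B3=F, B4=F, B5=S, B7=F, B8=F
test 6 (a=2, b=-1, x=1) fires B1->T, B3->T, B3->T, B3->T, B3->T, B3->T, B3->F, B5->E, B6->S, B4->T, B8->F; hits B1=T, B3=T, B3=F, B4=T, B5=E, B6=S, B8=F
test 7 (a=3, b=0, x=0) fires B1->T, B3->T, B3->T, B3->T, B3->T, B3->F, B5->S, B4->F, B7->F, B8->T; hits B1=T, B3=T, B3=F, B4=F, B5=S, B7=F, B8=T
test 8 (a=4, b=1, x=2) fires B1->T, B3->T, B3->T, B3->T, B3->F, B5->S, B4->F, B7->F, B8->F; hits B1=T, B3=T, B3=F, B4=F, B5=S, B7=F, B8=F
together the pool reaches 13 outcomes: B1=T, B3=T, B3=F, B4=T, B4=F, B5=S, B5=E, B6=S, B6=E, B7=T, B7=F, B8=T, B8=F
no size-1 subset reaches all 13 outcomes (best union: 8/13)
no size-2 subset reaches all 13 outcomes (best union: 11/13)
size 3: inputs {2, 6, 7} cover all 13 outcomes, and no lexicographically smaller subset of this size does

Answer: 2, 6, 7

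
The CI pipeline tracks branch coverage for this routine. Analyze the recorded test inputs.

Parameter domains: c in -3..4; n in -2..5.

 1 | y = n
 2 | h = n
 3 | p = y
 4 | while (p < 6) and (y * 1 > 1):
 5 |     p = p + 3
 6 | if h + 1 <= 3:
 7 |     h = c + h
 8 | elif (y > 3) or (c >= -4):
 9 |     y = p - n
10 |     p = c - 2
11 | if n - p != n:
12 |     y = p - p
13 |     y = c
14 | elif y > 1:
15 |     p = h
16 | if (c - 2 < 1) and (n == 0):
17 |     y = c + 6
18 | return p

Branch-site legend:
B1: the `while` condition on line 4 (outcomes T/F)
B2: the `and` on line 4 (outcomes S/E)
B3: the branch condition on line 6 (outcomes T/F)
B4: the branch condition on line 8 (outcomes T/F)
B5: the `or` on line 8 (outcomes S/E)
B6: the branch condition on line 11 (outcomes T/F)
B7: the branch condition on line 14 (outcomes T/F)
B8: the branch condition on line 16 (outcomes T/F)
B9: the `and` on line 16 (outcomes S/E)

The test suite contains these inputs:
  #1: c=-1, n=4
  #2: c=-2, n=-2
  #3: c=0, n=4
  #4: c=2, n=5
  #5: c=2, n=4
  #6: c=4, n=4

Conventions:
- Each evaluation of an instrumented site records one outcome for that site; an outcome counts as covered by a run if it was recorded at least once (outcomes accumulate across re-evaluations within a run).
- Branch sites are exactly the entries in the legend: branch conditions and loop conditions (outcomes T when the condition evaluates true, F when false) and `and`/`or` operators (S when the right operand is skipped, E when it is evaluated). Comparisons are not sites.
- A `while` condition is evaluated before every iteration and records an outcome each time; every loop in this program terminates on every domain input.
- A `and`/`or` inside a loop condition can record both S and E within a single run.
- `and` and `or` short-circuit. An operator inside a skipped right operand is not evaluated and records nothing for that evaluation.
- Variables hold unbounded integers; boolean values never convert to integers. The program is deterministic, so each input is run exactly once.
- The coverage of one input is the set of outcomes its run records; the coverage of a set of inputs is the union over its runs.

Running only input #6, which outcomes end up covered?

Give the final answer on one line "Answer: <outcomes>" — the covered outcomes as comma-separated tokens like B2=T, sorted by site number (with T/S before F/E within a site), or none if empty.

Simulating input #6 (c=4, n=4) step by step:
  B2->E, B1->T, B2->S, B1->F, B3->F, B5->S, B4->T, B6->T, B9->S, B8->F
as a set, this run covers: B1=T, B1=F, B2=S, B2=E, B3=F, B4=T, B5=S, B6=T, B8=F, B9=S

Answer: B1=T, B1=F, B2=S, B2=E, B3=F, B4=T, B5=S, B6=T, B8=F, B9=S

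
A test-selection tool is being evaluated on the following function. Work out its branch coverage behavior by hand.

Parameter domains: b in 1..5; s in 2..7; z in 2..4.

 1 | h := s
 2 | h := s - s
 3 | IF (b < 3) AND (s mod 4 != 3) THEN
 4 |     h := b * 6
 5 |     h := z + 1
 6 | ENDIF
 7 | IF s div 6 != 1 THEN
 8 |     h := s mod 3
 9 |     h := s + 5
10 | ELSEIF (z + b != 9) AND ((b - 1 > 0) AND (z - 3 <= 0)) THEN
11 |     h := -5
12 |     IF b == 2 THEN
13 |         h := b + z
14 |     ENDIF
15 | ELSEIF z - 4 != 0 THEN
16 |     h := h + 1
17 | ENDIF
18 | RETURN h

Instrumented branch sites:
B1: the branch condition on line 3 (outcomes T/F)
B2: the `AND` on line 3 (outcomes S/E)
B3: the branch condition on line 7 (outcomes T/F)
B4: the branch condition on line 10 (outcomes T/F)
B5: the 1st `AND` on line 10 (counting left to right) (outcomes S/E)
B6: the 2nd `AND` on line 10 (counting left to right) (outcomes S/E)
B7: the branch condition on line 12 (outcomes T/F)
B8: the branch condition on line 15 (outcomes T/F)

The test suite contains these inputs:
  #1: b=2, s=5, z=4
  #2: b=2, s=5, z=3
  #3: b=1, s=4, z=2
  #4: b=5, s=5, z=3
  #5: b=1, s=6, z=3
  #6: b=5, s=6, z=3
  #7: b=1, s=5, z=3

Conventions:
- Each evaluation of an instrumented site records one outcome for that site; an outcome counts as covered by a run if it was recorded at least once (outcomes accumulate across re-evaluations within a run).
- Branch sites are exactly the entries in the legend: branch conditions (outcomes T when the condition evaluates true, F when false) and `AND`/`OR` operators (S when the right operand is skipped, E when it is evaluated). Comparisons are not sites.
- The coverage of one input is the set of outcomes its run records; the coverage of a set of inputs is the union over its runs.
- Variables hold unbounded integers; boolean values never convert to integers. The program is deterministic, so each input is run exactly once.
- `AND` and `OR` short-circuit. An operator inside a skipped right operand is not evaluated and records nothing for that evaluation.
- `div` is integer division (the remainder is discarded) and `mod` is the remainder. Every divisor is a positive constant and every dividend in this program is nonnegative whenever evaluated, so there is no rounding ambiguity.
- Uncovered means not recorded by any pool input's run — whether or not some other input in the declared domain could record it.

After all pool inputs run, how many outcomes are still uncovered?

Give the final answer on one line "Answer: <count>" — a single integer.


run #1 (b=2, s=5, z=4) runs B2->E, B1->T, B3->T; records B1=T, B2=E, B3=T
run #2 (b=2, s=5, z=3) runs B2->E, B1->T, B3->T; records B1=T, B2=E, B3=T
run #3 (b=1, s=4, z=2) runs B2->E, B1->T, B3->T; records B1=T, B2=E, B3=T
run #4 (b=5, s=5, z=3) runs B2->S, B1->F, B3->T; records B1=F, B2=S, B3=T
run #5 (b=1, s=6, z=3) runs B2->E, B1->T, B3->F, B5->E, B6->S, B4->F, B8->T; records B1=T, B2=E, B3=F, B4=F, B5=E, B6=S, B8=T
run #6 (b=5, s=6, z=3) runs B2->S, B1->F, B3->F, B5->E, B6->E, B4->T, B7->F; records B1=F, B2=S, B3=F, B4=T, B5=E, B6=E, B7=F
run #7 (b=1, s=5, z=3) runs B2->E, B1->T, B3->T; records B1=T, B2=E, B3=T
union over the pool: B1=T, B1=F, B2=S, B2=E, B3=T, B3=F, B4=T, B4=F, B5=E, B6=S, B6=E, B7=F, B8=T
uncovered (3 of 16): B5=S, B7=T, B8=F
Answer: 3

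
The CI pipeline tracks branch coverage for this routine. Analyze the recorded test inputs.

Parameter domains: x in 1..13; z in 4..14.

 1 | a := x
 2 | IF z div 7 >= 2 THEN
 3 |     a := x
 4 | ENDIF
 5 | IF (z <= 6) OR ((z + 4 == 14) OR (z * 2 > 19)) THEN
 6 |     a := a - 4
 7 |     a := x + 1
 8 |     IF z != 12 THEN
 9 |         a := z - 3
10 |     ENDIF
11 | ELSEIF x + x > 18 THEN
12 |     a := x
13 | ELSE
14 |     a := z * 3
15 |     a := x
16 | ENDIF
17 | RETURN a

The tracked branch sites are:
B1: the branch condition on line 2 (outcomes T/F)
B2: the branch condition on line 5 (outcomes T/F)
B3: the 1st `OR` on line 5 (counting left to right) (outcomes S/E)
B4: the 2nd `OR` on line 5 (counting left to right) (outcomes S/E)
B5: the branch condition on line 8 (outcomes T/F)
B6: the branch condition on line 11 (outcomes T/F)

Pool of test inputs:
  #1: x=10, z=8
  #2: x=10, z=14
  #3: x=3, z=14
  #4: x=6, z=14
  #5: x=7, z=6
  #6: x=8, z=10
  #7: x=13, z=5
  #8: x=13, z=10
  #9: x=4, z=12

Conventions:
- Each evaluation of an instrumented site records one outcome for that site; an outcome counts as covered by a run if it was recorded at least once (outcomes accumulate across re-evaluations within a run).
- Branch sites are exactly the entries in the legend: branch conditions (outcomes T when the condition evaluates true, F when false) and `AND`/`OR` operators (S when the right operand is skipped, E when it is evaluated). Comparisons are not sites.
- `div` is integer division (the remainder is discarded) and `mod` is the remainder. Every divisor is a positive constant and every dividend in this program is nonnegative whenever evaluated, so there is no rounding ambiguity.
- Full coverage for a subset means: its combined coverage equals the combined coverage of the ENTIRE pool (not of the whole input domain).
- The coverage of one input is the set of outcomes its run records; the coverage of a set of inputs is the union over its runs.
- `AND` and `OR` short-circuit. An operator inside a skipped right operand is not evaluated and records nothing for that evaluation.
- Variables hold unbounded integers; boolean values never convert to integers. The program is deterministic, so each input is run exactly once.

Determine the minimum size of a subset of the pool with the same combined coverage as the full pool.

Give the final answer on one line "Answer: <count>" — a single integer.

run #1 (x=10, z=8) runs B1->F, B3->E, B4->E, B2->F, B6->T; records B1=F, B2=F, B3=E, B4=E, B6=T
run #2 (x=10, z=14) runs B1->T, B3->E, B4->E, B2->T, B5->T; records B1=T, B2=T, B3=E, B4=E, B5=T
run #3 (x=3, z=14) runs B1->T, B3->E, B4->E, B2->T, B5->T; records B1=T, B2=T, B3=E, B4=E, B5=T
run #4 (x=6, z=14) runs B1->T, B3->E, B4->E, B2->T, B5->T; records B1=T, B2=T, B3=E, B4=E, B5=T
run #5 (x=7, z=6) runs B1->F, B3->S, B2->T, B5->T; records B1=F, B2=T, B3=S, B5=T
run #6 (x=8, z=10) runs B1->F, B3->E, B4->S, B2->T, B5->T; records B1=F, B2=T, B3=E, B4=S, B5=T
run #7 (x=13, z=5) runs B1->F, B3->S, B2->T, B5->T; records B1=F, B2=T, B3=S, B5=T
run #8 (x=13, z=10) runs B1->F, B3->E, B4->S, B2->T, B5->T; records B1=F, B2=T, B3=E, B4=S, B5=T
run #9 (x=4, z=12) runs B1->F, B3->E, B4->E, B2->T, B5->F; records B1=F, B2=T, B3=E, B4=E, B5=F
union over all inputs: B1=T, B1=F, B2=T, B2=F, B3=S, B3=E, B4=S, B4=E, B5=T, B5=F, B6=T (11 outcomes)
every size-1 subset falls short of the 11 outcomes (best: 5/11)
every size-2 subset falls short of the 11 outcomes (best: 8/11)
every size-3 subset falls short of the 11 outcomes (best: 9/11)
every size-4 subset falls short of the 11 outcomes (best: 10/11)
size 5: inputs {1, 2, 5, 6, 9} cover all 11 outcomes, and no lexicographically smaller subset of this size does

Answer: 5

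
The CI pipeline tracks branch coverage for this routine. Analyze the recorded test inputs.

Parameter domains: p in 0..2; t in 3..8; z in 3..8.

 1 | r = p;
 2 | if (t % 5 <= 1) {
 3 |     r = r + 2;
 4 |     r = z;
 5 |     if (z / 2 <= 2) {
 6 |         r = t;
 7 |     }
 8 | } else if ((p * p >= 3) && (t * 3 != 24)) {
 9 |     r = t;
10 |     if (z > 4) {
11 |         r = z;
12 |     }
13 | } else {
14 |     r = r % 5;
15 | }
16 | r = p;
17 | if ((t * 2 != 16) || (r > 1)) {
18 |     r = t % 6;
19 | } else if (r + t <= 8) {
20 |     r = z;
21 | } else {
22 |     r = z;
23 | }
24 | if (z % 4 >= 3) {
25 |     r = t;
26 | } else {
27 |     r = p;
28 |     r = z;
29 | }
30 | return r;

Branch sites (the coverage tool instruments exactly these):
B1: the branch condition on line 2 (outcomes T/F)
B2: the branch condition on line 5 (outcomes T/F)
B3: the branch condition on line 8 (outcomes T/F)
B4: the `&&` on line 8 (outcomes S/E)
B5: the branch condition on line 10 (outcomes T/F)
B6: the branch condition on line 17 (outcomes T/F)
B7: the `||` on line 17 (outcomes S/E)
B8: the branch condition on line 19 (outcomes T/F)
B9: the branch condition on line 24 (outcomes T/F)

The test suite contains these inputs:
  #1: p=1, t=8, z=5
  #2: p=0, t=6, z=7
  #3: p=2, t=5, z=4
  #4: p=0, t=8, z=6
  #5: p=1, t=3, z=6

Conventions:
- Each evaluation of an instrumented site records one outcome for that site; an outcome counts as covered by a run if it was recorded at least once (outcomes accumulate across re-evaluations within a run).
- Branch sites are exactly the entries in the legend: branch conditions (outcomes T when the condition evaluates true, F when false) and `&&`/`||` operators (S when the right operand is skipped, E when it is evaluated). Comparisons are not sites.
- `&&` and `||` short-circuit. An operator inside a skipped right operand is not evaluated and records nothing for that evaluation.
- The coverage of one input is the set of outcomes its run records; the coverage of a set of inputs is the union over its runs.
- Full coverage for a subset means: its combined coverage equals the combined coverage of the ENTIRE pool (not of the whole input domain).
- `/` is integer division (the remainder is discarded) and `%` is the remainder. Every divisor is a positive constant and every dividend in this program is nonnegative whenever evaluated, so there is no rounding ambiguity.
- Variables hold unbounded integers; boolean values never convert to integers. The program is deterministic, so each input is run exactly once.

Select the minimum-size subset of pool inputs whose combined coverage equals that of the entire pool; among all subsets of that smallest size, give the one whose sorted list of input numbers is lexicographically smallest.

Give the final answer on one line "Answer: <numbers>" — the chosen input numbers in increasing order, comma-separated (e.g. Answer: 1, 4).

input #1 (p=1, t=8, z=5): events B1->F, B4->S, B3->F, B7->E, B6->F, B8->F, B9->F; covers B1=F, B3=F, B4=S, B6=F, B7=E, B8=F, B9=F
input #2 (p=0, t=6, z=7): events B1->T, B2->F, B7->S, B6->T, B9->T; covers B1=T, B2=F, B6=T, B7=S, B9=T
input #3 (p=2, t=5, z=4): events B1->T, B2->T, B7->S, B6->T, B9->F; covers B1=T, B2=T, B6=T, B7=S, B9=F
input #4 (p=0, t=8, z=6): events B1->F, B4->S, B3->F, B7->E, B6->F, B8->T, B9->F; covers B1=F, B3=F, B4=S, B6=F, B7=E, B8=T, B9=F
input #5 (p=1, t=3, z=6): events B1->F, B4->S, B3->F, B7->S, B6->T, B9->F; covers B1=F, B3=F, B4=S, B6=T, B7=S, B9=F
pool-wide coverage (14 outcomes): B1=T, B1=F, B2=T, B2=F, B3=F, B4=S, B6=T, B6=F, B7=S, B7=E, B8=T, B8=F, B9=T, B9=F
checked all size-1 subsets: none covers 14 outcomes (max 7/14)
checked all size-2 subsets: none covers 14 outcomes (max 12/14)
checked all size-3 subsets: none covers 14 outcomes (max 13/14)
at size 4, {1, 2, 3, 4} reaches all 14 outcomes; every lexicographically earlier size-4 subset fails

Answer: 1, 2, 3, 4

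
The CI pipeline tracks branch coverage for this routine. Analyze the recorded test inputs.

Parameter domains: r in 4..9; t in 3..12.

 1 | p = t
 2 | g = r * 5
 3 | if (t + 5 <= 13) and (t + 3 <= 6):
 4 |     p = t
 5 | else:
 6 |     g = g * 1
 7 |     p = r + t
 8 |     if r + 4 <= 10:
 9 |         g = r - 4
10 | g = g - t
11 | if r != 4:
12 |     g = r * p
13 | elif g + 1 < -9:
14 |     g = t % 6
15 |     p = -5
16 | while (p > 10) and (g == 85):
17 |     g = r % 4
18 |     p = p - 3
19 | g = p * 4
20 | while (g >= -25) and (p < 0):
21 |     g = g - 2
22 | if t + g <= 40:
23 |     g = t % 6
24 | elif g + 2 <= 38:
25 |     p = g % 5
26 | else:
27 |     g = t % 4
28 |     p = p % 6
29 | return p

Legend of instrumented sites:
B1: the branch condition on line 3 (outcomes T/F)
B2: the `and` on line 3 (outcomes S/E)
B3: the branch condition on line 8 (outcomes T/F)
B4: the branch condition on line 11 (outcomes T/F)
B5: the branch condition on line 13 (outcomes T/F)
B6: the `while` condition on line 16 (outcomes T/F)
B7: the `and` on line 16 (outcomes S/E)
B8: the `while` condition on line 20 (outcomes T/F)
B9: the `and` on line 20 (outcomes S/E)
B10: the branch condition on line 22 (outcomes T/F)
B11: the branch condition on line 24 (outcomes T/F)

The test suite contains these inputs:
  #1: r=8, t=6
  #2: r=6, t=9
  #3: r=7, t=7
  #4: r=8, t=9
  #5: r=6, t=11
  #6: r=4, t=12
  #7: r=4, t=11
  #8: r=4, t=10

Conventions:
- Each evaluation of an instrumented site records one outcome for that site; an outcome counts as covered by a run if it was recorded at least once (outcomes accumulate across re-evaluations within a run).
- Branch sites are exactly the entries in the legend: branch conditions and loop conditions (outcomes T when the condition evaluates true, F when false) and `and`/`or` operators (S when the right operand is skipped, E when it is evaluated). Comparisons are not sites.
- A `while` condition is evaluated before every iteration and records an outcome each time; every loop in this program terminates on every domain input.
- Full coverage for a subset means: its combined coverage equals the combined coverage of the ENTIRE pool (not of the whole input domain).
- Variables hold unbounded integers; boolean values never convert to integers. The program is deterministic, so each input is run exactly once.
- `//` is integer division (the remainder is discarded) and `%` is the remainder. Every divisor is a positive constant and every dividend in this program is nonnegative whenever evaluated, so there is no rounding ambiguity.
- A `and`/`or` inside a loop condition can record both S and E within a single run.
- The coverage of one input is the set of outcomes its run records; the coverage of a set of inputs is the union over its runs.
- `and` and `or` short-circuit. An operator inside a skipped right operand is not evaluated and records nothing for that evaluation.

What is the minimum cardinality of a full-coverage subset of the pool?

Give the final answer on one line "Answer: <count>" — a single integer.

run #1 (r=8, t=6) records B1=F, B2=E, B3=F, B4=T, B6=F, B7=E, B8=F, B9=E, B10=F, B11=F
run #2 (r=6, t=9) records B1=F, B2=S, B3=T, B4=T, B6=F, B7=E, B8=F, B9=E, B10=F, B11=F
run #3 (r=7, t=7) records B1=F, B2=E, B3=F, B4=T, B6=F, B7=E, B8=F, B9=E, B10=F, B11=F
run #4 (r=8, t=9) records B1=F, B2=S, B3=F, B4=T, B6=F, B7=E, B8=F, B9=E, B10=F, B11=F
run #5 (r=6, t=11) records B1=F, B2=S, B3=T, B4=T, B6=F, B7=E, B8=F, B9=E, B10=F, B11=F
run #6 (r=4, t=12) records B1=F, B2=S, B3=T, B4=F, B5=T, B6=F, B7=S, B8=T, B8=F, B9=S, B9=E, B10=T
run #7 (r=4, t=11) records B1=F, B2=S, B3=T, B4=F, B5=T, B6=F, B7=S, B8=T, B8=F, B9=S, B9=E, B10=T
run #8 (r=4, t=10) records B1=F, B2=S, B3=T, B4=F, B5=F, B6=F, B7=E, B8=F, B9=E, B10=F, B11=F
pool-wide coverage (19 outcomes): B1=F, B2=S, B2=E, B3=T, B3=F, B4=T, B4=F, B5=T, B5=F, B6=F, B7=S, B7=E, B8=T, B8=F, B9=S, B9=E, B10=T, B10=F, B11=F
no size-1 subset reaches all 19 outcomes (best union: 12/19)
no size-2 subset reaches all 19 outcomes (best union: 18/19)
the canonical winner is {1, 6, 8}: size 3, full 19-outcome coverage, earliest index list among size-3 covers

Answer: 3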